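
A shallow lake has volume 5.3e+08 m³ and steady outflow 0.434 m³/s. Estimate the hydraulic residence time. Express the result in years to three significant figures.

38.7 yr

Q = 0.434 m³/s × 3.156e+07 s/yr = 1.37e+07 m³/yr.
Hydraulic residence time τ = V/Q = 5.3e+08/1.37e+07 = 38.7 yr.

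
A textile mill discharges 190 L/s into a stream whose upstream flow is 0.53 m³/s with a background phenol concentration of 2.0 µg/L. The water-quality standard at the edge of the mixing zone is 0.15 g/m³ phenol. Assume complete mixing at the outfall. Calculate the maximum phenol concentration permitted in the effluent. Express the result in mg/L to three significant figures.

190 L/s = 0.19 m³/s.
2.0 µg/L = 0.002 mg/L.
Mass balance: 0.15·0.72 = 0.19·Cₑ + 0.53·0.002.
Cₑ = (0.108 − 0.00106) / 0.19 = 0.5628 mg/L.

0.563 mg/L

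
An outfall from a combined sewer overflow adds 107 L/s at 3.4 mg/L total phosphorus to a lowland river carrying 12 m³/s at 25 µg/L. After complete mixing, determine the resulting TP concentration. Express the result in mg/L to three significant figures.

107 L/s = 0.107 m³/s.
25 µg/L = 0.025 mg/L.
Flow-weighted mixing gives C = (0.107·3.4 + 12·0.025) / (0.107 + 12) = 0.6638/12.11 = 0.05483 mg/L.

0.0548 mg/L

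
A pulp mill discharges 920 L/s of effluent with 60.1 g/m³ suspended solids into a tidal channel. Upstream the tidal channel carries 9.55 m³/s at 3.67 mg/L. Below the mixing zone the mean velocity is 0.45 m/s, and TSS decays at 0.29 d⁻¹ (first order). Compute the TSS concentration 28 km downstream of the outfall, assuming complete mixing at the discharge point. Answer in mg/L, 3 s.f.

920 L/s = 0.92 m³/s.
After complete mixing, C₀ = (0.92·60.1 + 9.55·3.67) / 10.47 = 8.629 mg/L.
Travel time t = 2.8e+04 m / 0.45 m/s = 6.222e+04 s = 0.7202 d.
C = 8.629·exp(−0.29·0.7202) = 8.629·0.8115 = 7.002 mg/L.

7.00 mg/L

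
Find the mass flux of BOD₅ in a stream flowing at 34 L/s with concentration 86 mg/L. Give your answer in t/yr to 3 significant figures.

34 L/s = 0.034 m³/s.
Mass flux = Q·C = 0.034 m³/s × 86 g/m³ = 2.924 g/s.
= 2.924 g/s × 31.56 = 92.27 t/yr.

92.3 t/yr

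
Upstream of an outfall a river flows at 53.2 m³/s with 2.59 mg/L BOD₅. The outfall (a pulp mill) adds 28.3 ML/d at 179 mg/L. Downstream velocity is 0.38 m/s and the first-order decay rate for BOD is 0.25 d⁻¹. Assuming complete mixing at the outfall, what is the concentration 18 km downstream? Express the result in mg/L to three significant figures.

3.20 mg/L

28.3 ML/d = 0.3275 m³/s.
After complete mixing, C₀ = (0.3275·179 + 53.2·2.59) / 53.53 = 3.669 mg/L.
Travel time t = 1.8e+04 m / 0.38 m/s = 4.737e+04 s = 0.5482 d.
C = 3.669·exp(−0.25·0.5482) = 3.669·0.8719 = 3.199 mg/L.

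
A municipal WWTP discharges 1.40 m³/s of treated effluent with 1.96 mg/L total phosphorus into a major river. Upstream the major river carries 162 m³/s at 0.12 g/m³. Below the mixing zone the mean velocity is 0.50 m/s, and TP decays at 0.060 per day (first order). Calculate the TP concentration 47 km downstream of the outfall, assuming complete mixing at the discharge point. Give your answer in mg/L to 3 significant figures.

0.127 mg/L

After complete mixing, C₀ = (1.4·1.96 + 162·0.12) / 163.4 = 0.1358 mg/L.
Travel time t = 4.7e+04 m / 0.50 m/s = 9.4e+04 s = 1.088 d.
C = 0.1358·exp(−0.060·1.088) = 0.1358·0.9368 = 0.1272 mg/L.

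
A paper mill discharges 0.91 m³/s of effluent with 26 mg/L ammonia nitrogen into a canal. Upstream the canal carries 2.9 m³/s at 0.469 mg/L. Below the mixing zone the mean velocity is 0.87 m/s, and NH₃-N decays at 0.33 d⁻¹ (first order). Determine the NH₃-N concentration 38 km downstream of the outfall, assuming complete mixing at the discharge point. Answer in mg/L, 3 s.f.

5.56 mg/L

After complete mixing, C₀ = (0.91·26 + 2.9·0.469) / 3.81 = 6.567 mg/L.
Travel time t = 3.8e+04 m / 0.87 m/s = 4.368e+04 s = 0.5055 d.
C = 6.567·exp(−0.33·0.5055) = 6.567·0.8463 = 5.558 mg/L.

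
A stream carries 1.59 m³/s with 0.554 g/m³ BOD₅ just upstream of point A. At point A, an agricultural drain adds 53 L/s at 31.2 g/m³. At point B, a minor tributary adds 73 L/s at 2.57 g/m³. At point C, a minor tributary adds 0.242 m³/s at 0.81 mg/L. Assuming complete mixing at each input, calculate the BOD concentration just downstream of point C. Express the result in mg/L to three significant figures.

53 L/s = 0.053 m³/s.
After input A: C = (1.59·0.554 + 0.053·31.2) / 1.643 = 1.543 mg/L.
73 L/s = 0.073 m³/s.
After input B: C = (1.643·1.543 + 0.073·2.57) / 1.716 = 1.586 mg/L.
After input C: C = (1.716·1.586 + 0.242·0.81) / 1.958 = 1.49 mg/L.

1.49 mg/L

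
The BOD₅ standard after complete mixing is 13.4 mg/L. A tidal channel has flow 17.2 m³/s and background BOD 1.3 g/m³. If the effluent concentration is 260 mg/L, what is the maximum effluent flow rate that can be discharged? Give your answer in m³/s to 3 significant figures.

0.844 m³/s

Mass balance at complete mixing: C_std·(Q_w + Q_r) = Q_w·C_e + Q_r·C_b.
Rearranging, Q_w = Q_r·(C_std − C_b)/(C_e − C_std) = 17.2·(13.4 − 1.3) / (260 − 13.4) = 0.844 m³/s.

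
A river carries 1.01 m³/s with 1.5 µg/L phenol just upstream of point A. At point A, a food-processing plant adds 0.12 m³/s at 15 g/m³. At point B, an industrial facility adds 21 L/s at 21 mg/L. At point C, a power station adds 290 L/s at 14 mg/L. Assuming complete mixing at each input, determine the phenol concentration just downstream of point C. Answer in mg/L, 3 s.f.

4.37 mg/L

1.5 µg/L = 0.0015 mg/L.
After input A: C = (1.01·0.0015 + 0.12·15) / 1.13 = 1.594 mg/L.
21 L/s = 0.021 m³/s.
After input B: C = (1.13·1.594 + 0.021·21) / 1.151 = 1.948 mg/L.
290 L/s = 0.29 m³/s.
After input C: C = (1.151·1.948 + 0.29·14) / 1.441 = 4.374 mg/L.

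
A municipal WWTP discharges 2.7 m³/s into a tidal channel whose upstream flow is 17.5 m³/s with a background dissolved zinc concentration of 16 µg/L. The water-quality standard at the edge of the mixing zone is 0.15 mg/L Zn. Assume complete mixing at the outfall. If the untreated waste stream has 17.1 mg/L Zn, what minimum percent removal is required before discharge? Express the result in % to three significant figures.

94.0 %

16 µg/L = 0.016 mg/L.
Mass balance: 0.15·20.2 = 2.7·Cₑ + 17.5·0.016.
Cₑ = (3.03 − 0.28) / 2.7 = 1.019 mg/L.
Required removal = 1 − 1.019/17.1 = 94.04 %.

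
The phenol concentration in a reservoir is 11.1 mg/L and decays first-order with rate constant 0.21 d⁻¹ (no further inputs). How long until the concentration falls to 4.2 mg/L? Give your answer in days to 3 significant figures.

t = ln(C₀/C)/k = ln(11.1/4.2)/0.21 = 0.9719/0.21 = 4.628 d.

4.63 d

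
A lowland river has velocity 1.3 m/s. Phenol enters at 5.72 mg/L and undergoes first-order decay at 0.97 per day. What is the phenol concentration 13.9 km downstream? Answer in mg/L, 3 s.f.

Travel time t = 13.9 km / 1.3 m/s = 1.39e+04/1.3 = 1.069e+04 s = 0.1238 d.
First-order decay: C = 5.72·exp(−0.97·0.1238) = 5.72·0.8869 = 5.073 mg/L.

5.07 mg/L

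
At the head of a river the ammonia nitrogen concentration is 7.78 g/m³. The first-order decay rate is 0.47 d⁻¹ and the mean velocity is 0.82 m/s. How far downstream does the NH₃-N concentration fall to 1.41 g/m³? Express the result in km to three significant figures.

From C = C₀·e^(−kt), t = ln(C₀/C)/k = ln(7.78/1.41)/0.47 = 1.708/0.47 = 3.634 d.
Distance = v·t = 0.82 m/s × 3.14e+05 s = 2.575e+05 m = 257.5 km.

257 km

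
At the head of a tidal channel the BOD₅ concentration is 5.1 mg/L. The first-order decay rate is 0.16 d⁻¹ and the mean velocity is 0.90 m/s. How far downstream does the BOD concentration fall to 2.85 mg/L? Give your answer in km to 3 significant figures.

283 km

From C = C₀·e^(−kt), t = ln(C₀/C)/k = ln(5.1/2.85)/0.16 = 0.5819/0.16 = 3.637 d.
Distance = v·t = 0.90 m/s × 3.142e+05 s = 2.828e+05 m = 282.8 km.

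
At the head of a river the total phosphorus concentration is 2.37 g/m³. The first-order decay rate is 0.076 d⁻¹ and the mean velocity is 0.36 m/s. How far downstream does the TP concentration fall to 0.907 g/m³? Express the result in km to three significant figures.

From C = C₀·e^(−kt), t = ln(C₀/C)/k = ln(2.37/0.907)/0.076 = 0.9605/0.076 = 12.64 d.
Distance = v·t = 0.36 m/s × 1.092e+06 s = 3.931e+05 m = 393.1 km.

393 km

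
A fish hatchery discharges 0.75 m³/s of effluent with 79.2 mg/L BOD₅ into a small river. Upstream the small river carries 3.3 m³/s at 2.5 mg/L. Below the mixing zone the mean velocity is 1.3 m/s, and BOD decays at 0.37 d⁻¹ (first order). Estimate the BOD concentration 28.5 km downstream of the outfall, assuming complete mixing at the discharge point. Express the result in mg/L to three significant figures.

After complete mixing, C₀ = (0.75·79.2 + 3.3·2.5) / 4.05 = 16.7 mg/L.
Travel time t = 2.85e+04 m / 1.3 m/s = 2.192e+04 s = 0.2537 d.
C = 16.7·exp(−0.37·0.2537) = 16.7·0.9104 = 15.21 mg/L.

15.2 mg/L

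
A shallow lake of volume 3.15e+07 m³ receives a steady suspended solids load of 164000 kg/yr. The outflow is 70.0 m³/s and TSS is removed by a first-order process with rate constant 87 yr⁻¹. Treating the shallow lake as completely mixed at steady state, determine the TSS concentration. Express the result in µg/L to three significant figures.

Outflow Q = 70.0 m³/s × 3.156e+07 s/yr = 2.209e+09 m³/yr.
Steady-state CSTR mass balance: W = Q·C + k·V·C, so C = W/(Q + kV).
Q + kV = 2.209e+09 + 87·3.15e+07 = 4.95e+09 m³/yr.
C = 164000/4.95e+09 = 3.313e-05 kg/m³ = 0.03313 mg/L = 33.13 µg/L.

33.1 µg/L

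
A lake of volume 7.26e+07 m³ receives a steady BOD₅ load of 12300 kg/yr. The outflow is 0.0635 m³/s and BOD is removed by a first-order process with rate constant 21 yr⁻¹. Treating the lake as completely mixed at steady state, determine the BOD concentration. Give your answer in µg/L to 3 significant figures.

8.06 µg/L

Outflow Q = 0.0635 m³/s × 3.156e+07 s/yr = 2.004e+06 m³/yr.
Steady-state CSTR mass balance: W = Q·C + k·V·C, so C = W/(Q + kV).
Q + kV = 2.004e+06 + 21·7.26e+07 = 1.527e+09 m³/yr.
C = 12300/1.527e+09 = 8.057e-06 kg/m³ = 0.008057 mg/L = 8.057 µg/L.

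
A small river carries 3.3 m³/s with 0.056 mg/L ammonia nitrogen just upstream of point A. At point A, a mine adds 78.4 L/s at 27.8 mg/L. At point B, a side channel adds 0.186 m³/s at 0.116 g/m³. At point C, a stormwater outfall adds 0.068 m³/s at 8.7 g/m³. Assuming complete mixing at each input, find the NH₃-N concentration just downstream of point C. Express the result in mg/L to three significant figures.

0.820 mg/L

78.4 L/s = 0.0784 m³/s.
After input A: C = (3.3·0.056 + 0.0784·27.8) / 3.378 = 0.6998 mg/L.
After input B: C = (3.378·0.6998 + 0.186·0.116) / 3.564 = 0.6694 mg/L.
After input C: C = (3.564·0.6694 + 0.068·8.7) / 3.632 = 0.8197 mg/L.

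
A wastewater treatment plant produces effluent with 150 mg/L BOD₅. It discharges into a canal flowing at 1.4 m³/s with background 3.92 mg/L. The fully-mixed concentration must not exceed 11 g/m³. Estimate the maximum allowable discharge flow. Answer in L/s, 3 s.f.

71.3 L/s

Mass balance at complete mixing: C_std·(Q_w + Q_r) = Q_w·C_e + Q_r·C_b.
Rearranging, Q_w = Q_r·(C_std − C_b)/(C_e − C_std) = 1.4·(11 − 3.92) / (150 − 11) = 0.07131 m³/s.
= 71.31 L/s.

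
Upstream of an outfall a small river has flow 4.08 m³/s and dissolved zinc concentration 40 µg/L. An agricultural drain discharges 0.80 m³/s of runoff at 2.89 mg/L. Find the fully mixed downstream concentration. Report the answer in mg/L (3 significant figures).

40 µg/L = 0.04 mg/L.
Flow-weighted mixing gives C = (0.8·2.89 + 4.08·0.04) / (0.8 + 4.08) = 2.475/4.88 = 0.5072 mg/L.

0.507 mg/L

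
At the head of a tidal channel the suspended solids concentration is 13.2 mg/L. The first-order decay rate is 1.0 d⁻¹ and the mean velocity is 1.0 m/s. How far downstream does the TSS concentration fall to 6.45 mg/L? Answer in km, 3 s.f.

From C = C₀·e^(−kt), t = ln(C₀/C)/k = ln(13.2/6.45)/1.0 = 0.7161/1.0 = 0.7161 d.
Distance = v·t = 1.0 m/s × 6.187e+04 s = 6.187e+04 m = 61.87 km.

61.9 km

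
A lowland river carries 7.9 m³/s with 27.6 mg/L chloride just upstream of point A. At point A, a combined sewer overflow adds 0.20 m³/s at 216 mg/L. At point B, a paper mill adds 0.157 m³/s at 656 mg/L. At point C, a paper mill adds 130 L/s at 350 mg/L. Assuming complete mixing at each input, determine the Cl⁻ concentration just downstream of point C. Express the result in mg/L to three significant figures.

48.9 mg/L

After input A: C = (7.9·27.6 + 0.2·216) / 8.1 = 32.25 mg/L.
After input B: C = (8.1·32.25 + 0.157·656) / 8.257 = 44.11 mg/L.
130 L/s = 0.13 m³/s.
After input C: C = (8.257·44.11 + 0.13·350) / 8.387 = 48.85 mg/L.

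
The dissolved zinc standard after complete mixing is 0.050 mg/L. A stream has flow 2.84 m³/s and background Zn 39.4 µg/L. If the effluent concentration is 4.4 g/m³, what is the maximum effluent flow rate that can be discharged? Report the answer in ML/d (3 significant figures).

0.598 ML/d

39.4 µg/L = 0.0394 mg/L.
Mass balance at complete mixing: C_std·(Q_w + Q_r) = Q_w·C_e + Q_r·C_b.
Rearranging, Q_w = Q_r·(C_std − C_b)/(C_e − C_std) = 2.84·(0.05 − 0.0394) / (4.4 − 0.05) = 0.00692 m³/s.
= 0.5979 ML/d.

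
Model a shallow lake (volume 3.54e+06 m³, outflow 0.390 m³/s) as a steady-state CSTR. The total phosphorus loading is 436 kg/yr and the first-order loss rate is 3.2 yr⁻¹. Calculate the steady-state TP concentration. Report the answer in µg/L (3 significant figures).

18.4 µg/L

Outflow Q = 0.390 m³/s × 3.156e+07 s/yr = 1.231e+07 m³/yr.
Steady-state CSTR mass balance: W = Q·C + k·V·C, so C = W/(Q + kV).
Q + kV = 1.231e+07 + 3.2·3.54e+06 = 2.364e+07 m³/yr.
C = 436/2.364e+07 = 1.845e-05 kg/m³ = 0.01845 mg/L = 18.45 µg/L.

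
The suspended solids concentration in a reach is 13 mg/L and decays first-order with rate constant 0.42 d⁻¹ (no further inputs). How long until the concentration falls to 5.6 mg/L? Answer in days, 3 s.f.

t = ln(C₀/C)/k = ln(13/5.6)/0.42 = 0.8422/0.42 = 2.005 d.

2.01 d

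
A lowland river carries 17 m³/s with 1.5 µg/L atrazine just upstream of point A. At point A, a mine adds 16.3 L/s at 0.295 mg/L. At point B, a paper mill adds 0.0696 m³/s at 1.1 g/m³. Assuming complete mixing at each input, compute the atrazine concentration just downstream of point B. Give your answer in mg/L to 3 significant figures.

1.5 µg/L = 0.0015 mg/L.
16.3 L/s = 0.0163 m³/s.
After input A: C = (17·0.0015 + 0.0163·0.295) / 17.02 = 0.001781 mg/L.
After input B: C = (17.02·0.001781 + 0.0696·1.1) / 17.09 = 0.006255 mg/L.

0.00625 mg/L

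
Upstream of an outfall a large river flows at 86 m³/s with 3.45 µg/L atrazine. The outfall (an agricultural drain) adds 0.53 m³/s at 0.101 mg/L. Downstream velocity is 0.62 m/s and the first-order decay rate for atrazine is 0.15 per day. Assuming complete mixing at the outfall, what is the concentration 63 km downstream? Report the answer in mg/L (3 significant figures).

3.45 µg/L = 0.00345 mg/L.
After complete mixing, C₀ = (0.53·0.101 + 86·0.00345) / 86.53 = 0.004047 mg/L.
Travel time t = 6.3e+04 m / 0.62 m/s = 1.016e+05 s = 1.176 d.
C = 0.004047·exp(−0.15·1.176) = 0.004047·0.8383 = 0.003393 mg/L.

0.00339 mg/L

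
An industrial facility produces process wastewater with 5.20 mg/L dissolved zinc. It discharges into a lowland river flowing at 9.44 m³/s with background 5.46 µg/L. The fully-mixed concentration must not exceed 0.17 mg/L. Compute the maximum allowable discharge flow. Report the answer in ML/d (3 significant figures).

26.7 ML/d

5.46 µg/L = 0.00546 mg/L.
Mass balance at complete mixing: C_std·(Q_w + Q_r) = Q_w·C_e + Q_r·C_b.
Rearranging, Q_w = Q_r·(C_std − C_b)/(C_e − C_std) = 9.44·(0.17 − 0.00546) / (5.2 − 0.17) = 0.3088 m³/s.
= 26.68 ML/d.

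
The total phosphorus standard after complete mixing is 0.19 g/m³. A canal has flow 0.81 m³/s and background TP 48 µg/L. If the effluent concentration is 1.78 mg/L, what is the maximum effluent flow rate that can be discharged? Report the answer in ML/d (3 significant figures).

48 µg/L = 0.048 mg/L.
Mass balance at complete mixing: C_std·(Q_w + Q_r) = Q_w·C_e + Q_r·C_b.
Rearranging, Q_w = Q_r·(C_std − C_b)/(C_e − C_std) = 0.81·(0.19 − 0.048) / (1.78 − 0.19) = 0.07234 m³/s.
= 6.25 ML/d.

6.25 ML/d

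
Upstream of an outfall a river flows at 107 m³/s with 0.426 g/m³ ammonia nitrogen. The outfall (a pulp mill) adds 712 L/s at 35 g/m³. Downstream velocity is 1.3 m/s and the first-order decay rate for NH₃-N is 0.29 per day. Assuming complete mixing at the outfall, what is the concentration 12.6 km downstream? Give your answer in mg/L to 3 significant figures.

712 L/s = 0.712 m³/s.
After complete mixing, C₀ = (0.712·35 + 107·0.426) / 107.7 = 0.6545 mg/L.
Travel time t = 1.26e+04 m / 1.3 m/s = 9692 s = 0.1122 d.
C = 0.6545·exp(−0.29·0.1122) = 0.6545·0.968 = 0.6336 mg/L.

0.634 mg/L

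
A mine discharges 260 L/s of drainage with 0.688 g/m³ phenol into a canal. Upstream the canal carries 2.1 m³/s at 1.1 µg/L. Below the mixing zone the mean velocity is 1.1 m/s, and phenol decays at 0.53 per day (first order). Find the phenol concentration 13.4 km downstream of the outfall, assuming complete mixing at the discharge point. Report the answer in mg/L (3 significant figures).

260 L/s = 0.26 m³/s.
1.1 µg/L = 0.0011 mg/L.
After complete mixing, C₀ = (0.26·0.688 + 2.1·0.0011) / 2.36 = 0.07678 mg/L.
Travel time t = 1.34e+04 m / 1.1 m/s = 1.218e+04 s = 0.141 d.
C = 0.07678·exp(−0.53·0.141) = 0.07678·0.928 = 0.07125 mg/L.

0.0712 mg/L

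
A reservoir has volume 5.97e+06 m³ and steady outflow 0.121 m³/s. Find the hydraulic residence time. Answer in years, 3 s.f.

1.56 yr

Q = 0.121 m³/s × 3.156e+07 s/yr = 3.818e+06 m³/yr.
Hydraulic residence time τ = V/Q = 5.97e+06/3.818e+06 = 1.563 yr.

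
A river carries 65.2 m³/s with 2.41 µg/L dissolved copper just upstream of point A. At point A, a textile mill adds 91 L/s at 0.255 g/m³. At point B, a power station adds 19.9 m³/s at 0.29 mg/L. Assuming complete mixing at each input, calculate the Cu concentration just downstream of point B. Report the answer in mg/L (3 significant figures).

2.41 µg/L = 0.00241 mg/L.
91 L/s = 0.091 m³/s.
After input A: C = (65.2·0.00241 + 0.091·0.255) / 65.29 = 0.002762 mg/L.
After input B: C = (65.29·0.002762 + 19.9·0.29) / 85.19 = 0.06986 mg/L.

0.0699 mg/L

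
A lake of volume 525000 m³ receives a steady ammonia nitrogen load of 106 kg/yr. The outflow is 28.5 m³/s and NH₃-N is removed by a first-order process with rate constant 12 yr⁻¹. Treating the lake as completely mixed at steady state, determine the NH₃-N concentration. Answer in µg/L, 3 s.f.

Outflow Q = 28.5 m³/s × 3.156e+07 s/yr = 8.994e+08 m³/yr.
Steady-state CSTR mass balance: W = Q·C + k·V·C, so C = W/(Q + kV).
Q + kV = 8.994e+08 + 12·525000 = 9.057e+08 m³/yr.
C = 106/9.057e+08 = 1.17e-07 kg/m³ = 0.000117 mg/L = 0.117 µg/L.

0.117 µg/L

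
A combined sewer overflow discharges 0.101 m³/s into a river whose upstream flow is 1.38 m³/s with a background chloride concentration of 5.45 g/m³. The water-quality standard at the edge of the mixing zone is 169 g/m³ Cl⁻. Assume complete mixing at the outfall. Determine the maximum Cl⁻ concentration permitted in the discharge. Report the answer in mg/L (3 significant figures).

Mass balance: 169·1.481 = 0.101·Cₑ + 1.38·5.45.
Cₑ = (250.3 − 7.521) / 0.101 = 2404 mg/L.

2400 mg/L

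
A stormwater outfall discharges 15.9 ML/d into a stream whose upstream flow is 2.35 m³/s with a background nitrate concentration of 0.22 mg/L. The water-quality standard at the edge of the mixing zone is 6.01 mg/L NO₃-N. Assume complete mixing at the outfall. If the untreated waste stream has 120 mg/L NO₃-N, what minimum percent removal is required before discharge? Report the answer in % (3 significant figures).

15.9 ML/d = 0.184 m³/s.
Mass balance: 6.01·2.534 = 0.184·Cₑ + 2.35·0.22.
Cₑ = (15.23 − 0.517) / 0.184 = 79.95 mg/L.
Required removal = 1 − 79.95/120 = 33.38 %.

33.4 %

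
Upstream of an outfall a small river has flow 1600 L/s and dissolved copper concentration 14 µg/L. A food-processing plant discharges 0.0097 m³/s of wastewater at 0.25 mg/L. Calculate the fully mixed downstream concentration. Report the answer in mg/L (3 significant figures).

1600 L/s = 1.6 m³/s.
14 µg/L = 0.014 mg/L.
Conservation of mass across the mixing zone: C = (0.0097·0.25 + 1.6·0.014) / (0.0097 + 1.6) = 0.02483/1.61 = 0.01542 mg/L.

0.0154 mg/L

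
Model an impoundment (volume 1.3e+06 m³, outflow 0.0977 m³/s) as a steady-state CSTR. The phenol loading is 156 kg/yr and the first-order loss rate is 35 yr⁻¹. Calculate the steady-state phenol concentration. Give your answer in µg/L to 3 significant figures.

Outflow Q = 0.0977 m³/s × 3.156e+07 s/yr = 3.083e+06 m³/yr.
Steady-state CSTR mass balance: W = Q·C + k·V·C, so C = W/(Q + kV).
Q + kV = 3.083e+06 + 35·1.3e+06 = 4.858e+07 m³/yr.
C = 156/4.858e+07 = 3.211e-06 kg/m³ = 0.003211 mg/L = 3.211 µg/L.

3.21 µg/L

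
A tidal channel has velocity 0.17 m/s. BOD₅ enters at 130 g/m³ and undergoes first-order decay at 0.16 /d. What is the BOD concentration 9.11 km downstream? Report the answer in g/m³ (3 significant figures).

118 g/m³

Travel time t = 9.11 km / 0.17 m/s = 9110/0.17 = 5.359e+04 s = 0.6202 d.
First-order decay: C = 130·exp(−0.16·0.6202) = 130·0.9055 = 117.7 g/m³.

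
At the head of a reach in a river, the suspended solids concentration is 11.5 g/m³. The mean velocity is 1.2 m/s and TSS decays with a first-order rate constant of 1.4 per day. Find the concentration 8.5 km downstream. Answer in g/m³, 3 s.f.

Travel time t = 8.5 km / 1.2 m/s = 8500/1.2 = 7083 s = 0.08198 d.
First-order decay: C = 11.5·exp(−1.4·0.08198) = 11.5·0.8916 = 10.25 g/m³.

10.3 g/m³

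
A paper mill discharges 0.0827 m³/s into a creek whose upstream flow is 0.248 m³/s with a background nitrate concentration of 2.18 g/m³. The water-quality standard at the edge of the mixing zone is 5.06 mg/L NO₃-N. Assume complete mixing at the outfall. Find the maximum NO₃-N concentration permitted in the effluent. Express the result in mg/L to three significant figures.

13.7 mg/L

Mass balance: 5.06·0.3307 = 0.0827·Cₑ + 0.248·2.18.
Cₑ = (1.673 − 0.5406) / 0.0827 = 13.7 mg/L.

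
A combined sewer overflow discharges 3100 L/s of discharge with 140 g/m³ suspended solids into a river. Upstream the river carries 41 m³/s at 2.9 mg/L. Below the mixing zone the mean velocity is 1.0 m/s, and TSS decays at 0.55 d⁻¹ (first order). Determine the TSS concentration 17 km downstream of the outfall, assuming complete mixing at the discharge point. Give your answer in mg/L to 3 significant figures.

11.3 mg/L

3100 L/s = 3.1 m³/s.
After complete mixing, C₀ = (3.1·140 + 41·2.9) / 44.1 = 12.54 mg/L.
Travel time t = 1.7e+04 m / 1.0 m/s = 1.7e+04 s = 0.1968 d.
C = 12.54·exp(−0.55·0.1968) = 12.54·0.8974 = 11.25 mg/L.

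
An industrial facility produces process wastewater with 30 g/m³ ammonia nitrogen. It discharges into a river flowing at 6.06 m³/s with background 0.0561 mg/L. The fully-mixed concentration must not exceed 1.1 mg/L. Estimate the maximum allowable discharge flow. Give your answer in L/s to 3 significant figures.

219 L/s

Mass balance at complete mixing: C_std·(Q_w + Q_r) = Q_w·C_e + Q_r·C_b.
Rearranging, Q_w = Q_r·(C_std − C_b)/(C_e − C_std) = 6.06·(1.1 − 0.0561) / (30 − 1.1) = 0.2189 m³/s.
= 218.9 L/s.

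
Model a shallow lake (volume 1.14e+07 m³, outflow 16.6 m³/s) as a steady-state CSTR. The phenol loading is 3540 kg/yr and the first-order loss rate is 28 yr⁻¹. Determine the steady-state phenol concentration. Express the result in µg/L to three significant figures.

Outflow Q = 16.6 m³/s × 3.156e+07 s/yr = 5.239e+08 m³/yr.
Steady-state CSTR mass balance: W = Q·C + k·V·C, so C = W/(Q + kV).
Q + kV = 5.239e+08 + 28·1.14e+07 = 8.431e+08 m³/yr.
C = 3540/8.431e+08 = 4.199e-06 kg/m³ = 0.004199 mg/L = 4.199 µg/L.

4.20 µg/L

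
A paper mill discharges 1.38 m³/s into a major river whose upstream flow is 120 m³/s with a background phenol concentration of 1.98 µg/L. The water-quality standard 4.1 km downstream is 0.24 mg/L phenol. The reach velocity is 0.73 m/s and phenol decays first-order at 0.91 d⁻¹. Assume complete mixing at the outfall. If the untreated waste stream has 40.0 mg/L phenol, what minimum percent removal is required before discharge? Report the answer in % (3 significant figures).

1.98 µg/L = 0.00198 mg/L.
Travel time to the compliance point: t = 4100/0.73 = 5616 s = 0.06501 d; decay factor exp(−0.91·0.06501) = 0.9426.
So the concentration just after mixing may be at most 0.24/0.9426 = 0.2546 mg/L.
Mass balance: 0.2546·121.4 = 1.38·Cₑ + 120·0.00198.
Cₑ = (30.91 − 0.2376) / 1.38 = 22.22 mg/L.
Required removal = 1 − 22.22/40.0 = 44.44 %.

44.4 %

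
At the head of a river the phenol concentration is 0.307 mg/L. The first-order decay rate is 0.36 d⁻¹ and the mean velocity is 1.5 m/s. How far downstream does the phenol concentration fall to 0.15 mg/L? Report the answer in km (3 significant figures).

From C = C₀·e^(−kt), t = ln(C₀/C)/k = ln(0.307/0.15)/0.36 = 0.7162/0.36 = 1.989 d.
Distance = v·t = 1.5 m/s × 1.719e+05 s = 2.578e+05 m = 257.8 km.

258 km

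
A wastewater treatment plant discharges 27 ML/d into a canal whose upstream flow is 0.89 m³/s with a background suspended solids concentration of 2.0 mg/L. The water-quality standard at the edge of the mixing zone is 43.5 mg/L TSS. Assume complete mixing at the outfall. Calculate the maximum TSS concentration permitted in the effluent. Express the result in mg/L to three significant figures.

27 ML/d = 0.3125 m³/s.
Mass balance: 43.5·1.203 = 0.3125·Cₑ + 0.89·2.
Cₑ = (52.31 − 1.78) / 0.3125 = 161.7 mg/L.

162 mg/L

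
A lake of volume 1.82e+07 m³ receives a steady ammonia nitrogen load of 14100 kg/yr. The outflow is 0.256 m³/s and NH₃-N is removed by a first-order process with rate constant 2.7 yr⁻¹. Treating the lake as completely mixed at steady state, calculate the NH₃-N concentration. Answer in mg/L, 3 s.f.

Outflow Q = 0.256 m³/s × 3.156e+07 s/yr = 8.079e+06 m³/yr.
Steady-state CSTR mass balance: W = Q·C + k·V·C, so C = W/(Q + kV).
Q + kV = 8.079e+06 + 2.7·1.82e+07 = 5.722e+07 m³/yr.
C = 14100/5.722e+07 = 0.0002464 kg/m³ = 0.2464 mg/L.

0.246 mg/L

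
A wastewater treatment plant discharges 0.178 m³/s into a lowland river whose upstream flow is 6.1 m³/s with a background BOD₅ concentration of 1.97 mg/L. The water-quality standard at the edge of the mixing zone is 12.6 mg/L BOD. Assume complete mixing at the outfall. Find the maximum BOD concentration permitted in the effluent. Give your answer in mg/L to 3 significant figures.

Mass balance: 12.6·6.278 = 0.178·Cₑ + 6.1·1.97.
Cₑ = (79.1 − 12.02) / 0.178 = 376.9 mg/L.

377 mg/L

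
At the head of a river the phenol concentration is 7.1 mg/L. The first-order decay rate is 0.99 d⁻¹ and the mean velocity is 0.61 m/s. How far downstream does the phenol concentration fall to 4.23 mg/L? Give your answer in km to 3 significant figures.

27.6 km

From C = C₀·e^(−kt), t = ln(C₀/C)/k = ln(7.1/4.23)/0.99 = 0.5179/0.99 = 0.5231 d.
Distance = v·t = 0.61 m/s × 4.52e+04 s = 2.757e+04 m = 27.57 km.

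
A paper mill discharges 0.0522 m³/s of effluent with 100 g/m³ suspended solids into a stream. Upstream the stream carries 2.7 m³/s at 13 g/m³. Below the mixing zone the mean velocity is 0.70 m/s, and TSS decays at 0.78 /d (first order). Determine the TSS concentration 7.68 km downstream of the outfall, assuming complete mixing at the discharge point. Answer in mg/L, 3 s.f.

13.3 mg/L

After complete mixing, C₀ = (0.0522·100 + 2.7·13) / 2.752 = 14.65 mg/L.
Travel time t = 7680 m / 0.70 m/s = 1.097e+04 s = 0.127 d.
C = 14.65·exp(−0.78·0.127) = 14.65·0.9057 = 13.27 mg/L.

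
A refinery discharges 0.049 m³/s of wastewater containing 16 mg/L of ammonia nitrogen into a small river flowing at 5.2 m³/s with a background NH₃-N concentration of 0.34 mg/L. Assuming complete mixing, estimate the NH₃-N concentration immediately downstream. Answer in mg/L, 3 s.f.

0.486 mg/L

Flow-weighted mixing gives C = (0.049·16 + 5.2·0.34) / (0.049 + 5.2) = 2.552/5.249 = 0.4862 mg/L.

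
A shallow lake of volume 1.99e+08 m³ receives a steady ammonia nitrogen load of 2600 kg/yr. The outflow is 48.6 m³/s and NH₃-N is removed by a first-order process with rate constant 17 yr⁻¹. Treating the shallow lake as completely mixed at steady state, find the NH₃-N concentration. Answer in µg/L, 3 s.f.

Outflow Q = 48.6 m³/s × 3.156e+07 s/yr = 1.534e+09 m³/yr.
Steady-state CSTR mass balance: W = Q·C + k·V·C, so C = W/(Q + kV).
Q + kV = 1.534e+09 + 17·1.99e+08 = 4.917e+09 m³/yr.
C = 2600/4.917e+09 = 5.288e-07 kg/m³ = 0.0005288 mg/L = 0.5288 µg/L.

0.529 µg/L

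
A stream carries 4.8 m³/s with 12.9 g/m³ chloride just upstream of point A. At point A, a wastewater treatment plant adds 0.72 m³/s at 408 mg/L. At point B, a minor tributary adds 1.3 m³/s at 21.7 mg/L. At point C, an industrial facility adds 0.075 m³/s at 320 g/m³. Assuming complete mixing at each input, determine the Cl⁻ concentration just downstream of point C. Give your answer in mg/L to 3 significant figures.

After input A: C = (4.8·12.9 + 0.72·408) / 5.52 = 64.43 mg/L.
After input B: C = (5.52·64.43 + 1.3·21.7) / 6.82 = 56.29 mg/L.
After input C: C = (6.82·56.29 + 0.075·320) / 6.895 = 59.16 mg/L.

59.2 mg/L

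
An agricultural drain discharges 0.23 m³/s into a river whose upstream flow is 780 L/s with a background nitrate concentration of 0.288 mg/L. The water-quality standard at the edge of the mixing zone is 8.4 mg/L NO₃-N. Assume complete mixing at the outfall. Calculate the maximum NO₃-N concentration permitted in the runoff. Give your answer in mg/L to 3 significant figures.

35.9 mg/L

780 L/s = 0.78 m³/s.
Mass balance: 8.4·1.01 = 0.23·Cₑ + 0.78·0.288.
Cₑ = (8.484 − 0.2246) / 0.23 = 35.91 mg/L.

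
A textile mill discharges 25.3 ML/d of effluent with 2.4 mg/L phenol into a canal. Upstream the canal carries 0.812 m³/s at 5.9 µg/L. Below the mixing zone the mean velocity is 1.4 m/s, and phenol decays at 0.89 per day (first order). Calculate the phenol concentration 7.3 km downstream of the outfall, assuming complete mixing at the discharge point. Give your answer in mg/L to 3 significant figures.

0.607 mg/L

25.3 ML/d = 0.2928 m³/s.
5.9 µg/L = 0.0059 mg/L.
After complete mixing, C₀ = (0.2928·2.4 + 0.812·0.0059) / 1.105 = 0.6404 mg/L.
Travel time t = 7300 m / 1.4 m/s = 5214 s = 0.06035 d.
C = 0.6404·exp(−0.89·0.06035) = 0.6404·0.9477 = 0.6069 mg/L.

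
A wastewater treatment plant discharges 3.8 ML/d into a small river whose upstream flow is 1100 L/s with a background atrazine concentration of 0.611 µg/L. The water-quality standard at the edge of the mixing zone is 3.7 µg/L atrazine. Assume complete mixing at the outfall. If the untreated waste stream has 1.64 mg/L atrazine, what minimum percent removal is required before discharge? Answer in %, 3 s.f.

95.1 %

3.8 ML/d = 0.04398 m³/s.
1100 L/s = 1.1 m³/s.
0.611 µg/L = 0.000611 mg/L.
3.7 µg/L = 0.0037 mg/L.
Mass balance: 0.0037·1.144 = 0.04398·Cₑ + 1.1·0.000611.
Cₑ = (0.004233 − 0.0006721) / 0.04398 = 0.08096 mg/L.
Required removal = 1 − 0.08096/1.64 = 95.06 %.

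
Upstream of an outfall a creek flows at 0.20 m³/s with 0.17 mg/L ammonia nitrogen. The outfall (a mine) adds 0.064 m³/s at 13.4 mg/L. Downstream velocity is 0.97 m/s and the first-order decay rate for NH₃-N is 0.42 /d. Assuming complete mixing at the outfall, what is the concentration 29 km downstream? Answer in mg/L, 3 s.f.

After complete mixing, C₀ = (0.064·13.4 + 0.2·0.17) / 0.264 = 3.377 mg/L.
Travel time t = 2.9e+04 m / 0.97 m/s = 2.99e+04 s = 0.346 d.
C = 3.377·exp(−0.42·0.346) = 3.377·0.8647 = 2.92 mg/L.

2.92 mg/L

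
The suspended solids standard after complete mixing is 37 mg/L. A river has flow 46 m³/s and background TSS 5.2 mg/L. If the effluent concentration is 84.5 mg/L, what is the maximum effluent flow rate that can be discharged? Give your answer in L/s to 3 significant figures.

30800 L/s

Mass balance at complete mixing: C_std·(Q_w + Q_r) = Q_w·C_e + Q_r·C_b.
Rearranging, Q_w = Q_r·(C_std − C_b)/(C_e − C_std) = 46·(37 − 5.2) / (84.5 − 37) = 30.8 m³/s.
= 3.08e+04 L/s.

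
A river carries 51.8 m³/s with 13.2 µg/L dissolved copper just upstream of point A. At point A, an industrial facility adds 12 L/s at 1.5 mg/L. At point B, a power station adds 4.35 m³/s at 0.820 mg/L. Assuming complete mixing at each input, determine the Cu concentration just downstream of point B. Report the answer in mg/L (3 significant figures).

0.0760 mg/L

13.2 µg/L = 0.0132 mg/L.
12 L/s = 0.012 m³/s.
After input A: C = (51.8·0.0132 + 0.012·1.5) / 51.81 = 0.01354 mg/L.
After input B: C = (51.81·0.01354 + 4.35·0.82) / 56.16 = 0.07601 mg/L.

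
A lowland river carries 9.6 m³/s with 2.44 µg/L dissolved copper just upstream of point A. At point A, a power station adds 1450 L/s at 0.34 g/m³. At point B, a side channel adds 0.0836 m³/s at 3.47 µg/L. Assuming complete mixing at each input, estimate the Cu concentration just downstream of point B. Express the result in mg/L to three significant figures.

2.44 µg/L = 0.00244 mg/L.
1450 L/s = 1.45 m³/s.
After input A: C = (9.6·0.00244 + 1.45·0.34) / 11.05 = 0.04674 mg/L.
3.47 µg/L = 0.00347 mg/L.
After input B: C = (11.05·0.04674 + 0.0836·0.00347) / 11.13 = 0.04641 mg/L.

0.0464 mg/L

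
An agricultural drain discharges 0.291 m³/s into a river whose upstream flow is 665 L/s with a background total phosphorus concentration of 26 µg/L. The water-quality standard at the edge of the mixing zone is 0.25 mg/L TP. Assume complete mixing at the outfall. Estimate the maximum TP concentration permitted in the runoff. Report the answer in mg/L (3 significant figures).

0.762 mg/L

665 L/s = 0.665 m³/s.
26 µg/L = 0.026 mg/L.
Mass balance: 0.25·0.956 = 0.291·Cₑ + 0.665·0.026.
Cₑ = (0.239 − 0.01729) / 0.291 = 0.7619 mg/L.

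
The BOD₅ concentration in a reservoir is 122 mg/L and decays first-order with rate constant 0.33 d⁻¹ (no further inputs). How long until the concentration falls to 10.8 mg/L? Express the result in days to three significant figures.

7.35 d

t = ln(C₀/C)/k = ln(122/10.8)/0.33 = 2.424/0.33 = 7.347 d.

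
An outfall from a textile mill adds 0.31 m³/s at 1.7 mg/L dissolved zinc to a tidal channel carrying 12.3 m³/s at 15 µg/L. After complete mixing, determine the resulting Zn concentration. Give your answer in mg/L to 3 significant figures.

0.0564 mg/L

15 µg/L = 0.015 mg/L.
Flow-weighted mixing gives C = (0.31·1.7 + 12.3·0.015) / (0.31 + 12.3) = 0.7115/12.61 = 0.05642 mg/L.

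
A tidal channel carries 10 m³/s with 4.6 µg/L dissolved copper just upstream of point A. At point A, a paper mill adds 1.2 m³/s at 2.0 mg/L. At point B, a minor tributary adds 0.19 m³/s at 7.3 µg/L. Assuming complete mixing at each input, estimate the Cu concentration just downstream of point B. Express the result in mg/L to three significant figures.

0.215 mg/L

4.6 µg/L = 0.0046 mg/L.
After input A: C = (10·0.0046 + 1.2·2) / 11.2 = 0.2184 mg/L.
7.3 µg/L = 0.0073 mg/L.
After input B: C = (11.2·0.2184 + 0.19·0.0073) / 11.39 = 0.2149 mg/L.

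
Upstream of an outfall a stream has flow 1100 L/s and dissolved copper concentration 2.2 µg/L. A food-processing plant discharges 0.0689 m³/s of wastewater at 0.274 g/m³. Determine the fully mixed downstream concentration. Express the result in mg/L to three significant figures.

0.0182 mg/L

1100 L/s = 1.1 m³/s.
2.2 µg/L = 0.0022 mg/L.
Flow-weighted mixing gives C = (0.0689·0.274 + 1.1·0.0022) / (0.0689 + 1.1) = 0.0213/1.169 = 0.01822 mg/L.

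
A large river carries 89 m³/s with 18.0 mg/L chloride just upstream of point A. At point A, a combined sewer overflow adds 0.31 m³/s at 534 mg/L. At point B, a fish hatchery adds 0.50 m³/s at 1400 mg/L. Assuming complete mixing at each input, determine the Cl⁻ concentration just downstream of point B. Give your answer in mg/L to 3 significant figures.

After input A: C = (89·18 + 0.31·534) / 89.31 = 19.79 mg/L.
After input B: C = (89.31·19.79 + 0.5·1400) / 89.81 = 27.48 mg/L.

27.5 mg/L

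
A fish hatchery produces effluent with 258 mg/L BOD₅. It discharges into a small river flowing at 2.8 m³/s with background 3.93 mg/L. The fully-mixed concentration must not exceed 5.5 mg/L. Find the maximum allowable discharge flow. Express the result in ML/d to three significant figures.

Mass balance at complete mixing: C_std·(Q_w + Q_r) = Q_w·C_e + Q_r·C_b.
Rearranging, Q_w = Q_r·(C_std − C_b)/(C_e − C_std) = 2.8·(5.5 − 3.93) / (258 − 5.5) = 0.01741 m³/s.
= 1.504 ML/d.

1.50 ML/d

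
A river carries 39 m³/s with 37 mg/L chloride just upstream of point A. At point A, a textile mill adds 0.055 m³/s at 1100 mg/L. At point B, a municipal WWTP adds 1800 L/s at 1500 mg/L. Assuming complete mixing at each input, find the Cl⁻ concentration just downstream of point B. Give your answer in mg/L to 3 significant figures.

After input A: C = (39·37 + 0.055·1100) / 39.05 = 38.5 mg/L.
1800 L/s = 1.8 m³/s.
After input B: C = (39.05·38.5 + 1.8·1500) / 40.85 = 102.9 mg/L.

103 mg/L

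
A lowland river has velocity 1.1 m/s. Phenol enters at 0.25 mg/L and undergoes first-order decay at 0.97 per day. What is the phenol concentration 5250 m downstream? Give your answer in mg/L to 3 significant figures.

Travel time t = 5250 m / 1.1 m/s = 5250/1.1 = 4773 s = 0.05524 d.
First-order decay: C = 0.25·exp(−0.97·0.05524) = 0.25·0.9478 = 0.237 mg/L.

0.237 mg/L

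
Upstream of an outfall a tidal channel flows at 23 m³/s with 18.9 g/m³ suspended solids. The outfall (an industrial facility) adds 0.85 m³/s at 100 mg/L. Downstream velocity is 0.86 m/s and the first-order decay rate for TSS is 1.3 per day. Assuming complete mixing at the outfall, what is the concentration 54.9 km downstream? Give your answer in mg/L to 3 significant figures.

8.34 mg/L

After complete mixing, C₀ = (0.85·100 + 23·18.9) / 23.85 = 21.79 mg/L.
Travel time t = 5.49e+04 m / 0.86 m/s = 6.384e+04 s = 0.7389 d.
C = 21.79·exp(−1.3·0.7389) = 21.79·0.3827 = 8.339 mg/L.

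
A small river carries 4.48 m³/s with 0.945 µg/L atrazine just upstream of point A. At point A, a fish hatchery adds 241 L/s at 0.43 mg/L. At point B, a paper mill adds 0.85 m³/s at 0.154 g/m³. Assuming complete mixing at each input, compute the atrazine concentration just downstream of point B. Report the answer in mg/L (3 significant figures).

0.945 µg/L = 0.000945 mg/L.
241 L/s = 0.241 m³/s.
After input A: C = (4.48·0.000945 + 0.241·0.43) / 4.721 = 0.02285 mg/L.
After input B: C = (4.721·0.02285 + 0.85·0.154) / 5.571 = 0.04286 mg/L.

0.0429 mg/L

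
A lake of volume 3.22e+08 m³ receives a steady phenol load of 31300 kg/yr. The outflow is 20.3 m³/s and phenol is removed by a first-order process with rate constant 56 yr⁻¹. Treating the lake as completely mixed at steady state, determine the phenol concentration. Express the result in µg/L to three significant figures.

1.68 µg/L

Outflow Q = 20.3 m³/s × 3.156e+07 s/yr = 6.406e+08 m³/yr.
Steady-state CSTR mass balance: W = Q·C + k·V·C, so C = W/(Q + kV).
Q + kV = 6.406e+08 + 56·3.22e+08 = 1.867e+10 m³/yr.
C = 31300/1.867e+10 = 1.676e-06 kg/m³ = 0.001676 mg/L = 1.676 µg/L.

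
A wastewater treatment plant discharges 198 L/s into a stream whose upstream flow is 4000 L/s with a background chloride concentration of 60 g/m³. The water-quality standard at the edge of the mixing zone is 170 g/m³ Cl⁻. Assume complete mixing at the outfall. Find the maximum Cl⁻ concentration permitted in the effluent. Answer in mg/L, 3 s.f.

198 L/s = 0.198 m³/s.
4000 L/s = 4 m³/s.
Mass balance: 170·4.198 = 0.198·Cₑ + 4·60.
Cₑ = (713.7 − 240) / 0.198 = 2392 mg/L.

2390 mg/L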